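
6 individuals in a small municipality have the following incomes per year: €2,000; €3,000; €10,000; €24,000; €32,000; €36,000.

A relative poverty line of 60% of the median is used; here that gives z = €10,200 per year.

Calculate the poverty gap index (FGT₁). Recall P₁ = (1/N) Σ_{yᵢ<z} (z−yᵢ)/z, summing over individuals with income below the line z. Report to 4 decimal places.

Poor units: €2,000, €3,000, €10,000 (q = 3 of N = 6).
Relative gaps: (10200−2000)/10200 = 0.8039; (10200−3000)/10200 = 0.7059; (10200−10000)/10200 = 0.0196.
Σ = 1.529412. Dividing by the full population N = 6 gives P₁ = 0.2549.

0.2549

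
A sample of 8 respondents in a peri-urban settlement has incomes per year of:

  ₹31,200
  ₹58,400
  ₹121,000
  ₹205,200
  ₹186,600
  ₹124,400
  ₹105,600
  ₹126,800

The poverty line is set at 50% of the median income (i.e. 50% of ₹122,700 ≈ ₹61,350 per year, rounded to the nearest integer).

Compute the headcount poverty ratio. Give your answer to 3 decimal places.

2 of the 8 respondents have income below ₹61,350.
H = 2/8 = 0.250.

0.250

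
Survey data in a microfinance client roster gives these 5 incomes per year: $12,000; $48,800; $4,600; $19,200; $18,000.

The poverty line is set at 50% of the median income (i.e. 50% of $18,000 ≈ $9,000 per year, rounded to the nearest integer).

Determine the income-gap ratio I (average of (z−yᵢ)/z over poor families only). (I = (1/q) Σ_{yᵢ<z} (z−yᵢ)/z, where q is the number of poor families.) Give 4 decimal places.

Incomes under z: $4,600 (q = 1 of N = 5).
Shortfall ratios (z−y)/z: 0.4889; sum = 0.488889.
The income-gap ratio divides by q (the poor only): 0.488889 / 1 = 0.4889.

0.4889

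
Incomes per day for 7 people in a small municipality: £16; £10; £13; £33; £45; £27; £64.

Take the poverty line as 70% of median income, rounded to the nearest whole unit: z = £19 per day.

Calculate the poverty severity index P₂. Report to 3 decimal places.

0.050

Below z: £10, £13, £16 (q = 3 of N = 7).
Gap ratios (z−y)/z: (19−10)/19 = 0.4737; (19−13)/19 = 0.3158; (19−16)/19 = 0.1579.
Squared: 0.2244; 0.0997; 0.0249.
Sum = 0.349030; P₂ = 0.349030 / 7 = 0.050.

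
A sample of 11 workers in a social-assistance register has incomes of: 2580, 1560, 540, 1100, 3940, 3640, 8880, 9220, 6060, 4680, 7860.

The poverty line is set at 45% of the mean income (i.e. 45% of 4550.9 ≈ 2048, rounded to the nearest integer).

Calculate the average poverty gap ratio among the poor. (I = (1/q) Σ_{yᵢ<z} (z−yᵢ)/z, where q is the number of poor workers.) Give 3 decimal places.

0.479

Below the line: 540, 1100, 1560 (q = 3 of N = 11).
Relative gaps: 0.7363, 0.4629, 0.2383; sum = 1.437500.
The income-gap ratio divides by q (the poor only): 1.437500 / 3 = 0.479.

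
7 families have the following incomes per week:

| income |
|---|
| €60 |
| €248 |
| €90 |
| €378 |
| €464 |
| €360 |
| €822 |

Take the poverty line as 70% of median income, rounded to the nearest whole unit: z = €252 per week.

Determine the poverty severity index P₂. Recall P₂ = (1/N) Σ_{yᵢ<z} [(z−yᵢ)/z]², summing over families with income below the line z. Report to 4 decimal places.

Poor units: €60, €90, €248 (q = 3 of N = 7).
Normalized shortfalls: (252−60)/252 = 0.7619; (252−90)/252 = 0.6429; (252−248)/252 = 0.0159.
Squared: 0.5805; 0.4133; 0.0003.
Sum = 0.994016; P₂ = 0.994016 / 7 = 0.1420.

0.1420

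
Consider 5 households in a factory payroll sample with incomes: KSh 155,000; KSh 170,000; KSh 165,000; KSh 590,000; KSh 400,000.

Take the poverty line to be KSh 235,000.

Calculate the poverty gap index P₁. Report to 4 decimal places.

Poor units: KSh 155,000, KSh 165,000, KSh 170,000 (q = 3 of N = 5).
Relative gaps: (235000−155000)/235000 = 0.3404; (235000−165000)/235000 = 0.2979; (235000−170000)/235000 = 0.2766.
Σ = 0.914894. Dividing by the full population N = 5 gives P₁ = 0.1830.

0.1830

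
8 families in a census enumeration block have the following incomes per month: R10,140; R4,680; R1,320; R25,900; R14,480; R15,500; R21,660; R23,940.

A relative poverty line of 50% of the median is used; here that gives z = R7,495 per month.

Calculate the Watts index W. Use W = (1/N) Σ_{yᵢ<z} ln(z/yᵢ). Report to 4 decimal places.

0.2759

Below z: R1,320, R4,680 (q = 2 of N = 8).
Log shortfalls: ln(7495/1320) = 1.7366; ln(7495/4680) = 0.4709.
W = 2.207542 / 8 = 0.2759.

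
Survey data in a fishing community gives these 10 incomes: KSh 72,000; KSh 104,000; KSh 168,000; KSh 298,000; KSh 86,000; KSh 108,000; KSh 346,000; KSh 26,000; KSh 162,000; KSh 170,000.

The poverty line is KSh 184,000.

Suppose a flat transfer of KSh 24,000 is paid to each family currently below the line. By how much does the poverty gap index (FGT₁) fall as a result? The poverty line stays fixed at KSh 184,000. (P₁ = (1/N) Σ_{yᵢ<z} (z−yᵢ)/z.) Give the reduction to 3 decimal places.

0.093

Before: below the line — KSh 26,000, KSh 72,000, KSh 86,000, KSh 104,000, KSh 108,000, KSh 162,000, KSh 168,000, KSh 170,000; poverty gap index (FGT₁) = 0.31304.
After the KSh 24,000 transfer: below the line — KSh 50,000, KSh 96,000, KSh 110,000, KSh 128,000, KSh 132,000; poverty gap index (FGT₁) = 0.21957.
Reduction = 0.31304 − 0.21957 = 0.093.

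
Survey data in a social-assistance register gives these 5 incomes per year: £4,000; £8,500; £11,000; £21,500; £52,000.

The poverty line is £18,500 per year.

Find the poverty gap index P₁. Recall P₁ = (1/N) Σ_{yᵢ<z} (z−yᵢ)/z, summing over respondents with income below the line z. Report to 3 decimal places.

0.346

Incomes under z: £4,000, £8,500, £11,000 (q = 3 of N = 5).
Shortfall ratios: (18500−4000)/18500 = 0.7838; (18500−8500)/18500 = 0.5405; (18500−11000)/18500 = 0.4054.
Σ = 1.729730. Dividing by the full population N = 5 gives P₁ = 0.346.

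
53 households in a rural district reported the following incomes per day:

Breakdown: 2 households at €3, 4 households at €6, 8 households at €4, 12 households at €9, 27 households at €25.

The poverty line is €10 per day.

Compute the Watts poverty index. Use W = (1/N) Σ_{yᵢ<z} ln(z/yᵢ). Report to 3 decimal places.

Incomes under z: 2×€3, 8×€4, 4×€6, 12×€9 (q = 26 of N = 53).
ln(z/y) terms: ln(10/3) = 1.2040 (×2); ln(10/4) = 0.9163 (×8); ln(10/6) = 0.5108 (×4); ln(10/9) = 0.1054 (×12).
W = 13.045900 / 53 = 0.246.

0.246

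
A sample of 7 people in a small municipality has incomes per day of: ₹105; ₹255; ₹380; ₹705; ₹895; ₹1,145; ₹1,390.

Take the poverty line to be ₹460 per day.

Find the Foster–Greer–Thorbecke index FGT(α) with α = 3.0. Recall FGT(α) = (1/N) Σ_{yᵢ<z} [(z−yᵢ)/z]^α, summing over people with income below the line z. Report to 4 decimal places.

Below the line: ₹105, ₹255, ₹380 (q = 3 of N = 7).
Gap ratios (z−y)/z: (460−105)/460 = 0.7717; (460−255)/460 = 0.4457; (460−380)/460 = 0.1739.
Raised to α = 3.0: 0.45963; 0.08851; 0.00526.
Sum = 0.553403; FGT(3.0) = 0.553403 / 7 = 0.0791.

0.0791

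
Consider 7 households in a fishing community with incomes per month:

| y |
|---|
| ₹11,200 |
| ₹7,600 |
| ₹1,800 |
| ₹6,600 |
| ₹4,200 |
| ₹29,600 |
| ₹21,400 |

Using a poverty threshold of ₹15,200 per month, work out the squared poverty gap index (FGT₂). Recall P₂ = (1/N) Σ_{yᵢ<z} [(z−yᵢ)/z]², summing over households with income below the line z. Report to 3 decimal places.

0.277

Below the line: ₹1,800, ₹4,200, ₹6,600, ₹7,600, ₹11,200 (q = 5 of N = 7).
Normalized shortfalls: (15200−1800)/15200 = 0.8816; (15200−4200)/15200 = 0.7237; (15200−6600)/15200 = 0.5658; (15200−7600)/15200 = 0.5000; (15200−11200)/15200 = 0.2632.
Squared: 0.7772; 0.5237; 0.3201; 0.2500; 0.0693.
Sum = 1.940270; P₂ = 1.940270 / 7 = 0.277.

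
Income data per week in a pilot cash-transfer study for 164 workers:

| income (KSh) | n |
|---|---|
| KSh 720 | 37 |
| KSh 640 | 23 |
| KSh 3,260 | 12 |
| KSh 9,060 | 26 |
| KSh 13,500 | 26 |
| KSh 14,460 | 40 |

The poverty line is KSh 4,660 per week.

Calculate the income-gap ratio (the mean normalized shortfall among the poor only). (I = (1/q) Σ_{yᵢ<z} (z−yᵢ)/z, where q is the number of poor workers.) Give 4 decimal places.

Below z: 23×KSh 640, 37×KSh 720, 12×KSh 3,260 (q = 72 of N = 164).
Shortfall ratios (z−y)/z: 0.8627 (×23), 0.8455 (×37), 0.3004 (×12); sum = 54.729614.
I averages over the q = 72 poor units only: 54.729614 / 72 = 0.7601.

0.7601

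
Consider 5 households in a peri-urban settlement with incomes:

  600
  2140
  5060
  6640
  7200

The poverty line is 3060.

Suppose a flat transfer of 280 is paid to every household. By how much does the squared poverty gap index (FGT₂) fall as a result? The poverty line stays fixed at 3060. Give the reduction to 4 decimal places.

0.0371

Before: below the line — 600, 2140; squared poverty gap index (FGT₂) = 0.147336.
After the 280 transfer: below the line — 880, 2420; squared poverty gap index (FGT₂) = 0.110257.
Reduction = 0.147336 − 0.110257 = 0.0371.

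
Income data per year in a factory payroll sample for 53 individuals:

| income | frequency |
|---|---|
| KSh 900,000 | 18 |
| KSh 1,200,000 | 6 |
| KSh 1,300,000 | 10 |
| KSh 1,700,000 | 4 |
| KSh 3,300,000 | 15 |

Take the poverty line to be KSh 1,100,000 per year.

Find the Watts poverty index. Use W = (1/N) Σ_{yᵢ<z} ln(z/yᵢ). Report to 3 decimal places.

0.068

Below z: 18×KSh 900,000 (q = 18 of N = 53).
Log gaps: ln(1100000/900000) = 0.2007 (×18).
W = 3.612073 / 53 = 0.068.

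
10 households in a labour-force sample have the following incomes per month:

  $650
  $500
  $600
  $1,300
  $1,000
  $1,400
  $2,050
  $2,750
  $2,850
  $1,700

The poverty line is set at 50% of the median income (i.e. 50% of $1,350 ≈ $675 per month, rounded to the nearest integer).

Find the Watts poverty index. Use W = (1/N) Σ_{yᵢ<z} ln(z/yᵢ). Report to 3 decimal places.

0.046

Below z: $500, $600, $650 (q = 3 of N = 10).
Log shortfalls: ln(675/500) = 0.3001; ln(675/600) = 0.1178; ln(675/650) = 0.0377.
W = 0.455628 / 10 = 0.046.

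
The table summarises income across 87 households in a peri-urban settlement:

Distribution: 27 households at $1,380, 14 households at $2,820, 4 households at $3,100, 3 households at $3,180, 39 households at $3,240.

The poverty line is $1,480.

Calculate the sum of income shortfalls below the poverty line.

$2,700

Poor units: 27×$1,380 (q = 27 of N = 87).
Individual gaps: 27×(1480−1380) = 2700.
Aggregate gap = $2,700.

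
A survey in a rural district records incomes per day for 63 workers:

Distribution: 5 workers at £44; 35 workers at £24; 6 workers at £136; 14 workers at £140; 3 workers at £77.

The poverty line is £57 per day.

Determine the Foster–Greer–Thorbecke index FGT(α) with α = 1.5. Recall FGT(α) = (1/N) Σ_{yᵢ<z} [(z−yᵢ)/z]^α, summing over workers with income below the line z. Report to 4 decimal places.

0.2534

Incomes under z: 35×£24, 5×£44 (q = 40 of N = 63).
Gap ratios (z−y)/z: (57−24)/57 = 0.5789 (×35); (57−44)/57 = 0.2281 (×5).
Raised to α = 1.5: 0.44051 (×35); 0.10892 (×5).
Sum = 15.962545; FGT(1.5) = 15.962545 / 63 = 0.2534.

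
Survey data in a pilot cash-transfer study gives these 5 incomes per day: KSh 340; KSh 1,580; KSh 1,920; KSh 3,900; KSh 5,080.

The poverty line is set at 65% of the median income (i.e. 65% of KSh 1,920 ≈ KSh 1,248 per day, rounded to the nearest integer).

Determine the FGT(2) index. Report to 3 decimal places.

0.106

Incomes under z: KSh 340 (q = 1 of N = 5).
Normalized shortfalls: (1248−340)/1248 = 0.7276.
Squared: 0.5293.
Sum = 0.529350; P₂ = 0.529350 / 5 = 0.106.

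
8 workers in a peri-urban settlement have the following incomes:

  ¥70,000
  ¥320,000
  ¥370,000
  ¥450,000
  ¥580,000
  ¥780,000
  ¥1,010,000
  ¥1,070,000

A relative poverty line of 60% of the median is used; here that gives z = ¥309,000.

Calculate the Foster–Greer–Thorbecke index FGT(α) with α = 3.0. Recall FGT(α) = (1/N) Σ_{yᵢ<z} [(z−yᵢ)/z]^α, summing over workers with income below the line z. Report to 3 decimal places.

0.058

Incomes under z: ¥70,000 (q = 1 of N = 8).
Gap ratios (z−y)/z: (309000−70000)/309000 = 0.7735.
Raised to α = 3.0: 0.46272.
Sum = 0.462720; FGT(3.0) = 0.462720 / 8 = 0.058.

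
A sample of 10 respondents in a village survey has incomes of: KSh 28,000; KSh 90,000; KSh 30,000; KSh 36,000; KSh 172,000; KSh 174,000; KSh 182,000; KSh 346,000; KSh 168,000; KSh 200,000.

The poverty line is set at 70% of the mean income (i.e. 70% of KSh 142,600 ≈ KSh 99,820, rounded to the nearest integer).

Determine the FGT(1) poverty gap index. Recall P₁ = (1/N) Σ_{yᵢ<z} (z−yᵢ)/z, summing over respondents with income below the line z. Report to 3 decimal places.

Incomes under z: KSh 28,000, KSh 30,000, KSh 36,000, KSh 90,000 (q = 4 of N = 10).
Normalized shortfalls: (99820−28000)/99820 = 0.7195; (99820−30000)/99820 = 0.6995; (99820−36000)/99820 = 0.6394; (99820−90000)/99820 = 0.0984.
Sum of shortfalls = 2.156682; P₁ averages over all N: 2.156682 / 10 = 0.216.

0.216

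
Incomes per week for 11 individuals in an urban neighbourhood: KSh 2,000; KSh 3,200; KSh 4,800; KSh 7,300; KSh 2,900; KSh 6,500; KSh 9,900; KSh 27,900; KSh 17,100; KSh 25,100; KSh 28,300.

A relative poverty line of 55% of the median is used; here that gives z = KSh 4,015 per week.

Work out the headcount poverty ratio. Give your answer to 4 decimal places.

0.2727

3 of the 11 individuals have income below KSh 4,015.
H = 3/11 = 0.2727.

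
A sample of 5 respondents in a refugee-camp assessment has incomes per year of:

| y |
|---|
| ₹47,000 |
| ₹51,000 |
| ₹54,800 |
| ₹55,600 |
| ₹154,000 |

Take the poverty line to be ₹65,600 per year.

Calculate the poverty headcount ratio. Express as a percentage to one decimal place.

80.0%

4 of the 5 respondents have income below ₹65,600.
H = 4/5 = 80.0%.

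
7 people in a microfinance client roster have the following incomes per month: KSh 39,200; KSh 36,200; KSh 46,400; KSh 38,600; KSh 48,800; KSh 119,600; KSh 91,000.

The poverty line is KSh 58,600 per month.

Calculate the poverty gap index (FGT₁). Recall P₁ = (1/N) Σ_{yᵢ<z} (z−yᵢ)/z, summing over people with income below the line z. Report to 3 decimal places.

0.204

Below z: KSh 36,200, KSh 38,600, KSh 39,200, KSh 46,400, KSh 48,800 (q = 5 of N = 7).
Gap ratios (z−y)/z: (58600−36200)/58600 = 0.3823; (58600−38600)/58600 = 0.3413; (58600−39200)/58600 = 0.3311; (58600−46400)/58600 = 0.2082; (58600−48800)/58600 = 0.1672.
Sum of shortfalls = 1.430034; P₁ averages over all N: 1.430034 / 7 = 0.204.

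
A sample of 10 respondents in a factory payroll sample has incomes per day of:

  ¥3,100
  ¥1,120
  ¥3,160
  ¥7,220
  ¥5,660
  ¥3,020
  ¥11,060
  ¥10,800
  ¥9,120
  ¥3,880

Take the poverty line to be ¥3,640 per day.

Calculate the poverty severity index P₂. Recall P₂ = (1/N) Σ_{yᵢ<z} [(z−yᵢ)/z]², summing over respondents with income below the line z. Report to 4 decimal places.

Below the line: ¥1,120, ¥3,020, ¥3,100, ¥3,160 (q = 4 of N = 10).
Shortfall ratios: (3640−1120)/3640 = 0.6923; (3640−3020)/3640 = 0.1703; (3640−3100)/3640 = 0.1484; (3640−3160)/3640 = 0.1319.
Squared: 0.4793; 0.0290; 0.0220; 0.0174.
Sum = 0.547700; P₂ = 0.547700 / 10 = 0.0548.

0.0548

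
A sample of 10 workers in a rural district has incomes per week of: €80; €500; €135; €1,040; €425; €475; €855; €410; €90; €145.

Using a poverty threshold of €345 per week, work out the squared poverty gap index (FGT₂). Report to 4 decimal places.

0.1843

Below z: €80, €90, €135, €145 (q = 4 of N = 10).
Shortfall ratios: (345−80)/345 = 0.7681; (345−90)/345 = 0.7391; (345−135)/345 = 0.6087; (345−145)/345 = 0.5797.
Squared: 0.5900; 0.5463; 0.3705; 0.3361.
Sum = 1.842890; P₂ = 1.842890 / 10 = 0.1843.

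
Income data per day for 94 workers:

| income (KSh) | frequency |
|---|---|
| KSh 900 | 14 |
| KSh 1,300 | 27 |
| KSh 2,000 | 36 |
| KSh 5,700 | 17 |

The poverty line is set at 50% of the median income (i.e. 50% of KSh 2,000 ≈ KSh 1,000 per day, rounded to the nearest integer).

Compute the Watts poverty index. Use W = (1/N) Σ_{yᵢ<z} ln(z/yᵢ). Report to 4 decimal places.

Below z: 14×KSh 900 (q = 14 of N = 94).
Log gaps: ln(1000/900) = 0.1054 (×14).
W = 1.475047 / 94 = 0.0157.

0.0157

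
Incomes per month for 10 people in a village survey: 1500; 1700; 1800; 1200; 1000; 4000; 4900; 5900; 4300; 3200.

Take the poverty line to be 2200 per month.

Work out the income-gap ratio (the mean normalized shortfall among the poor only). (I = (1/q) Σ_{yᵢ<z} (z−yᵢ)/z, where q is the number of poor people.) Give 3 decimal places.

0.345

Incomes under z: 1000, 1200, 1500, 1700, 1800 (q = 5 of N = 10).
Relative gaps: 0.5455, 0.4545, 0.3182, 0.2273, 0.1818; sum = 1.727273.
I averages over the q = 5 poor units only: 1.727273 / 5 = 0.345.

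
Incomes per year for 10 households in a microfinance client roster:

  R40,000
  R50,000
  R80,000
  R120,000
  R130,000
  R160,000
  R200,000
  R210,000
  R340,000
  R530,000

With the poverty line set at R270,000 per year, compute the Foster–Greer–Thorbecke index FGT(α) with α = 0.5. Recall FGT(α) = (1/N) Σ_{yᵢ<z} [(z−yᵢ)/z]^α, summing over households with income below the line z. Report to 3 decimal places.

0.575

Poor units: R40,000, R50,000, R80,000, R120,000, R130,000, R160,000, R200,000, R210,000 (q = 8 of N = 10).
Normalized shortfalls: (270000−40000)/270000 = 0.8519; (270000−50000)/270000 = 0.8148; (270000−80000)/270000 = 0.7037; (270000−120000)/270000 = 0.5556; (270000−130000)/270000 = 0.5185; (270000−160000)/270000 = 0.4074; (270000−200000)/270000 = 0.2593; (270000−210000)/270000 = 0.2222.
Raised to α = 0.5: 0.92296; 0.90267; 0.83887; 0.74536; 0.72008; 0.63828; 0.50918; 0.47140.
Sum = 5.748802; FGT(0.5) = 5.748802 / 10 = 0.575.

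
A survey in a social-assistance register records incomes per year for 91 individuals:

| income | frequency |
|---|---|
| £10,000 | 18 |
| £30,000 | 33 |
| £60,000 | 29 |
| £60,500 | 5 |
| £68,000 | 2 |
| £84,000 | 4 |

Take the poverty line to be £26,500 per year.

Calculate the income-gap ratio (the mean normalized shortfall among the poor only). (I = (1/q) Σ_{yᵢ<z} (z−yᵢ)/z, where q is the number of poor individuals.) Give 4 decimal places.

Poor units: 18×£10,000 (q = 18 of N = 91).
Relative gaps: 0.6226 (×18); sum = 11.207547.
The income-gap ratio divides by q (the poor only): 11.207547 / 18 = 0.6226.

0.6226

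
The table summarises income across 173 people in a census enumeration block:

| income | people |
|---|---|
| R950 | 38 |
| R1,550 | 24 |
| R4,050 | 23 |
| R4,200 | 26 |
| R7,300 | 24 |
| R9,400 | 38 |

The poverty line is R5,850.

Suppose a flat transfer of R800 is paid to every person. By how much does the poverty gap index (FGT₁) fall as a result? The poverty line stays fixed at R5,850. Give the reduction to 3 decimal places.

0.088

Before: below the line — 38×R950, 24×R1,550, 23×R4,050, 26×R4,200; poverty gap index (FGT₁) = 0.36925.
After the R800 transfer: below the line — 38×R1,750, 24×R2,350, 23×R4,850, 26×R5,000; poverty gap index (FGT₁) = 0.28151.
Reduction = 0.36925 − 0.28151 = 0.088.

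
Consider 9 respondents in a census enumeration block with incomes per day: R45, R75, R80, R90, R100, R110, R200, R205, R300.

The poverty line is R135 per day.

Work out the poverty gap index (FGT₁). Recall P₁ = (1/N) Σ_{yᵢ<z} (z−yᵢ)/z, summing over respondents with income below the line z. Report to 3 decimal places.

Below z: R45, R75, R80, R90, R100, R110 (q = 6 of N = 9).
Gap ratios (z−y)/z: (135−45)/135 = 0.6667; (135−75)/135 = 0.4444; (135−80)/135 = 0.4074; (135−90)/135 = 0.3333; (135−100)/135 = 0.2593; (135−110)/135 = 0.1852.
Σ = 2.296296. Dividing by the full population N = 9 gives P₁ = 0.255.

0.255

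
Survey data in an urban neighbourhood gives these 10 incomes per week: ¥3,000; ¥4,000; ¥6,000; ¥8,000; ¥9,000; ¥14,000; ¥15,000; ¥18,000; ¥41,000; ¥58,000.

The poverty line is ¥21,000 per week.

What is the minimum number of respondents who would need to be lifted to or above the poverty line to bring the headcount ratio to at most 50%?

3

8 of the 10 respondents are poor, so H = 8/10 = 0.800.
A headcount ratio of at most 50% allows at most ⌊0.50 × 10⌋ = 5 poor respondents.
So at least 8 − 5 = 3 must be lifted.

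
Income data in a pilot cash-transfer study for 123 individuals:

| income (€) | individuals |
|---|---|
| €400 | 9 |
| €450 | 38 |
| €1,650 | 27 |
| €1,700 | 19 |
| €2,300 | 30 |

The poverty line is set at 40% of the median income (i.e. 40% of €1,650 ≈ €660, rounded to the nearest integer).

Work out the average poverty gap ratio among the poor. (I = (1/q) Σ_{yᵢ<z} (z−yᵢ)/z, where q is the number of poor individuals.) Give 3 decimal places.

Below z: 9×€400, 38×€450 (q = 47 of N = 123).
Relative gaps: 0.3939 (×9), 0.3182 (×38); sum = 15.636364.
I averages over the q = 47 poor units only: 15.636364 / 47 = 0.333.

0.333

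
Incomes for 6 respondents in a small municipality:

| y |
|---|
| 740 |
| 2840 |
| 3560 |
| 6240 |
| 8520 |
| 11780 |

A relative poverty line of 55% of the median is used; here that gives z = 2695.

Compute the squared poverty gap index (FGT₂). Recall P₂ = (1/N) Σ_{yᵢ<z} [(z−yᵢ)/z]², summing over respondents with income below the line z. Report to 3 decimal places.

0.088

Incomes under z: 740 (q = 1 of N = 6).
Shortfall ratios: (2695−740)/2695 = 0.7254.
Squared: 0.5262.
Sum = 0.526230; P₂ = 0.526230 / 6 = 0.088.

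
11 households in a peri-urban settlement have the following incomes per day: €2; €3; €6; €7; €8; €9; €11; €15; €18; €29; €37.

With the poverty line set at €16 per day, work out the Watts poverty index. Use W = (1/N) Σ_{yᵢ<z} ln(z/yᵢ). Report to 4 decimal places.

Below the line: €2, €3, €6, €7, €8, €9, €11, €15 (q = 8 of N = 11).
Log gaps: ln(16/2) = 2.0794; ln(16/3) = 1.6740; ln(16/6) = 0.9808; ln(16/7) = 0.8267; ln(16/8) = 0.6931; ln(16/9) = 0.5754; ln(16/11) = 0.3747; ln(16/15) = 0.0645.
W = 7.268669 / 11 = 0.6608.

0.6608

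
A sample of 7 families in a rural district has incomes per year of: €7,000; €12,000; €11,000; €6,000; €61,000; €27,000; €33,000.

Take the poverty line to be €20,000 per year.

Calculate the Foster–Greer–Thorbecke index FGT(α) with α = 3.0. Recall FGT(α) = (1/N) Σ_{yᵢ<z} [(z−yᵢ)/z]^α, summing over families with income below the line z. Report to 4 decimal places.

Poor units: €6,000, €7,000, €11,000, €12,000 (q = 4 of N = 7).
Relative gaps: (20000−6000)/20000 = 0.7000; (20000−7000)/20000 = 0.6500; (20000−11000)/20000 = 0.4500; (20000−12000)/20000 = 0.4000.
Raised to α = 3.0: 0.34300; 0.27463; 0.09113; 0.06400.
Sum = 0.772750; FGT(3.0) = 0.772750 / 7 = 0.1104.

0.1104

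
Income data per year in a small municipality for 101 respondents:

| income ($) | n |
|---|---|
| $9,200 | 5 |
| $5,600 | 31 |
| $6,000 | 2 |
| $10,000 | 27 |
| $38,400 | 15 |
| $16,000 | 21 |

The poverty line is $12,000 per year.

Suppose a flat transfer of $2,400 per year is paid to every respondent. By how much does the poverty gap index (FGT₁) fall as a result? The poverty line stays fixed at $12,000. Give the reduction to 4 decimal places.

0.1198

Before: below the line — 31×$5,600, 2×$6,000, 5×$9,200, 27×$10,000; poverty gap index (FGT₁) = 0.229703.
After the $2,400 transfer: below the line — 31×$8,000, 2×$8,400, 5×$11,600; poverty gap index (FGT₁) = 0.109901.
Reduction = 0.229703 − 0.109901 = 0.1198.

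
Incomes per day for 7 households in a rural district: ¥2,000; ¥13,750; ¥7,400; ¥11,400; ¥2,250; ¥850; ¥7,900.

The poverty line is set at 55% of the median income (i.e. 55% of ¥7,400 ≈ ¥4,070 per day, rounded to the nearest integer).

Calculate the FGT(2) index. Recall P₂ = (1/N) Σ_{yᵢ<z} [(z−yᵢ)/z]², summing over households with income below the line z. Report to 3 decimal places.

Below z: ¥850, ¥2,000, ¥2,250 (q = 3 of N = 7).
Gap ratios (z−y)/z: (4070−850)/4070 = 0.7912; (4070−2000)/4070 = 0.5086; (4070−2250)/4070 = 0.4472.
Squared: 0.6259; 0.2587; 0.2000.
Sum = 1.084564; P₂ = 1.084564 / 7 = 0.155.

0.155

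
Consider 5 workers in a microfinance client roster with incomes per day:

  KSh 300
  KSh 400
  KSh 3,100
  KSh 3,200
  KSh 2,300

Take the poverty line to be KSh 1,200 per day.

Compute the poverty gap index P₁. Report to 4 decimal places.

0.2833

Below z: KSh 300, KSh 400 (q = 2 of N = 5).
Normalized shortfalls: (1200−300)/1200 = 0.7500; (1200−400)/1200 = 0.6667.
Sum of shortfalls = 1.416667; P₁ averages over all N: 1.416667 / 5 = 0.2833.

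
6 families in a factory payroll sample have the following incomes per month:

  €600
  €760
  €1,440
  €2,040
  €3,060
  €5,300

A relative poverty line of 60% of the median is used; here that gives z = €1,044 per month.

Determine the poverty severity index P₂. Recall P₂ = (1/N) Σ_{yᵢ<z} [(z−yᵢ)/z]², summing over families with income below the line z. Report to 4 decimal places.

0.0425

Incomes under z: €600, €760 (q = 2 of N = 6).
Normalized shortfalls: (1044−600)/1044 = 0.4253; (1044−760)/1044 = 0.2720.
Squared: 0.1809; 0.0740.
Sum = 0.254870; P₂ = 0.254870 / 6 = 0.0425.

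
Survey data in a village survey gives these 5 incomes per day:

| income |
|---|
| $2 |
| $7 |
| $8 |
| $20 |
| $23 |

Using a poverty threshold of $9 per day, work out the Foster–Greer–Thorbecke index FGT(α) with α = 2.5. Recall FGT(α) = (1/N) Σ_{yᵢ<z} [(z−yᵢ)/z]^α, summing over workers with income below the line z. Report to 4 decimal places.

Poor units: $2, $7, $8 (q = 3 of N = 5).
Gap ratios (z−y)/z: (9−2)/9 = 0.7778; (9−7)/9 = 0.2222; (9−8)/9 = 0.1111.
Raised to α = 2.5: 0.53351; 0.02328; 0.00412.
Sum = 0.560900; FGT(2.5) = 0.560900 / 5 = 0.1122.

0.1122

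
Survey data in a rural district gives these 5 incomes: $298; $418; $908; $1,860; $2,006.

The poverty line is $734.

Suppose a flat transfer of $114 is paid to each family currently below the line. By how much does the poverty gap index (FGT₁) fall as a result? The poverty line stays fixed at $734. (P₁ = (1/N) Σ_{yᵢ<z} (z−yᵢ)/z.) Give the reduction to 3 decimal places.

Before: below the line — $298, $418; poverty gap index (FGT₁) = 0.20490.
After the $114 transfer: below the line — $412, $532; poverty gap index (FGT₁) = 0.14278.
Reduction = 0.20490 − 0.14278 = 0.062.

0.062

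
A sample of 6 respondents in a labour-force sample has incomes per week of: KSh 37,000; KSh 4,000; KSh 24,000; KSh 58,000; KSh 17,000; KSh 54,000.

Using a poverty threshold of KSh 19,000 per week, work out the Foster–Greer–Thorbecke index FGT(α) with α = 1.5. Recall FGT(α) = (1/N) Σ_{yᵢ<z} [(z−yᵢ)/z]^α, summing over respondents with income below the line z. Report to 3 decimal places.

0.123

Below z: KSh 4,000, KSh 17,000 (q = 2 of N = 6).
Normalized shortfalls: (19000−4000)/19000 = 0.7895; (19000−17000)/19000 = 0.1053.
Raised to α = 1.5: 0.70147; 0.03415.
Sum = 0.735618; FGT(1.5) = 0.735618 / 6 = 0.123.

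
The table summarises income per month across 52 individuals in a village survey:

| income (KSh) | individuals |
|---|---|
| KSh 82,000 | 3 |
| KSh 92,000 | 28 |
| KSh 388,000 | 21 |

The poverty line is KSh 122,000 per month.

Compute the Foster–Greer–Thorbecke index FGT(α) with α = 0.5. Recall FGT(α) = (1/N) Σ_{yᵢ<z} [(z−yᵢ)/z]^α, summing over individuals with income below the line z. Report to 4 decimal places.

0.3000

Below the line: 3×KSh 82,000, 28×KSh 92,000 (q = 31 of N = 52).
Gap ratios (z−y)/z: (122000−82000)/122000 = 0.3279 (×3); (122000−92000)/122000 = 0.2459 (×28).
Raised to α = 0.5: 0.57260 (×3); 0.49588 (×28).
Sum = 15.602567; FGT(0.5) = 15.602567 / 52 = 0.3000.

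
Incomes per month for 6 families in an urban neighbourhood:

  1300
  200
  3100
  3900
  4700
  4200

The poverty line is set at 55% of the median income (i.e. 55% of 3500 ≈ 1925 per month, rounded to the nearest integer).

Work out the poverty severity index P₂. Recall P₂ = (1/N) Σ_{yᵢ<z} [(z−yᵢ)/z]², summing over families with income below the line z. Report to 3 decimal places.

Incomes under z: 200, 1300 (q = 2 of N = 6).
Gap ratios (z−y)/z: (1925−200)/1925 = 0.8961; (1925−1300)/1925 = 0.3247.
Squared: 0.8030; 0.1054.
Sum = 0.908416; P₂ = 0.908416 / 6 = 0.151.

0.151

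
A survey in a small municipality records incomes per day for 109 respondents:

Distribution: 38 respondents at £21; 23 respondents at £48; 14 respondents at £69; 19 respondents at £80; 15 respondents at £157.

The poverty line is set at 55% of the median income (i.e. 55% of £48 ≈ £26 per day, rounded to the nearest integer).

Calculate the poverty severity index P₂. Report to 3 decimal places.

0.013

Below z: 38×£21 (q = 38 of N = 109).
Gap ratios (z−y)/z: (26−21)/26 = 0.1923 (×38).
Squared: 0.0370 (×38).
Sum = 1.405325; P₂ = 1.405325 / 109 = 0.013.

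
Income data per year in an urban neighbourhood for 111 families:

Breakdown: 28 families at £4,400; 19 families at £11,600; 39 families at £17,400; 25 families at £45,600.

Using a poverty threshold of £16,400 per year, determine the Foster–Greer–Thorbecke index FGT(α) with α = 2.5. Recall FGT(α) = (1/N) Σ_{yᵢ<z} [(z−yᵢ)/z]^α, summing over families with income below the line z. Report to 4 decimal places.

0.1235

Below the line: 28×£4,400, 19×£11,600 (q = 47 of N = 111).
Relative gaps: (16400−4400)/16400 = 0.7317 (×28); (16400−11600)/16400 = 0.2927 (×19).
Raised to α = 2.5: 0.45798 (×28); 0.04634 (×19).
Sum = 13.703887; FGT(2.5) = 13.703887 / 111 = 0.1235.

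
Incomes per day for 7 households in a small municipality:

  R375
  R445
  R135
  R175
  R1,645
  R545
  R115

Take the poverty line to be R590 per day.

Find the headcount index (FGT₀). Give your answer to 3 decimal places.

6 of the 7 households have income below R590.
H = 6/7 = 0.857.

0.857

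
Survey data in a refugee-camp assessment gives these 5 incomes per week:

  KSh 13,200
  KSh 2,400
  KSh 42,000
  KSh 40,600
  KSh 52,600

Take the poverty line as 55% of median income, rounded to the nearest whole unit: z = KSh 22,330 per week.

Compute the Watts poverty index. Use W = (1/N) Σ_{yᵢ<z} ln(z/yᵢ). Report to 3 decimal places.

Below the line: KSh 2,400, KSh 13,200 (q = 2 of N = 5).
Log shortfalls: ln(22330/2400) = 2.2305; ln(22330/13200) = 0.5257.
W = 2.756177 / 5 = 0.551.

0.551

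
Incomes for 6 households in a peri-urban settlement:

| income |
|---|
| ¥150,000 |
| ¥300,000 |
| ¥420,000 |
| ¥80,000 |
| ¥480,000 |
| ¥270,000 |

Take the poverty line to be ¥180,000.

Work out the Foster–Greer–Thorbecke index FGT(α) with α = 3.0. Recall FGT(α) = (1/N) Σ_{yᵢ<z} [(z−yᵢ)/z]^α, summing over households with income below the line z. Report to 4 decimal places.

Below z: ¥80,000, ¥150,000 (q = 2 of N = 6).
Gap ratios (z−y)/z: (180000−80000)/180000 = 0.5556; (180000−150000)/180000 = 0.1667.
Raised to α = 3.0: 0.17147; 0.00463.
Sum = 0.176097; FGT(3.0) = 0.176097 / 6 = 0.0293.

0.0293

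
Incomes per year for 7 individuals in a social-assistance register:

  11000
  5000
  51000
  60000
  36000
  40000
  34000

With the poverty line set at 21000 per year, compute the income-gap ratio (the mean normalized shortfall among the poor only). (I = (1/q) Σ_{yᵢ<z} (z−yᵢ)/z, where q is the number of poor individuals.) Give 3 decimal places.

Below z: 5000, 11000 (q = 2 of N = 7).
Relative gaps: 0.7619, 0.4762; sum = 1.238095.
I averages over the q = 2 poor units only: 1.238095 / 2 = 0.619.

0.619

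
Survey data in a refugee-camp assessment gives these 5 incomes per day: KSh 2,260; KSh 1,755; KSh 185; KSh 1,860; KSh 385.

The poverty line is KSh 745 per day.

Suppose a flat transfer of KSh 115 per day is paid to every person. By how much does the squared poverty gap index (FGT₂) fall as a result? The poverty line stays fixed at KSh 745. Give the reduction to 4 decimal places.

Before: below the line — KSh 185, KSh 385; squared poverty gap index (FGT₂) = 0.159705.
After the KSh 115 transfer: below the line — KSh 300, KSh 500; squared poverty gap index (FGT₂) = 0.092987.
Reduction = 0.159705 − 0.092987 = 0.0667.

0.0667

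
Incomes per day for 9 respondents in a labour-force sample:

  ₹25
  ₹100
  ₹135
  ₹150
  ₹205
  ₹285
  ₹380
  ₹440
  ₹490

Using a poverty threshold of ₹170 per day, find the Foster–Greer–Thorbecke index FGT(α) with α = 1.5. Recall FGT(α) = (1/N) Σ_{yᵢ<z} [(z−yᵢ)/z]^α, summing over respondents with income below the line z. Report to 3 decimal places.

Poor units: ₹25, ₹100, ₹135, ₹150 (q = 4 of N = 9).
Shortfall ratios: (170−25)/170 = 0.8529; (170−100)/170 = 0.4118; (170−135)/170 = 0.2059; (170−150)/170 = 0.1176.
Raised to α = 1.5: 0.78773; 0.26422; 0.09342; 0.04035.
Sum = 1.185727; FGT(1.5) = 1.185727 / 9 = 0.132.

0.132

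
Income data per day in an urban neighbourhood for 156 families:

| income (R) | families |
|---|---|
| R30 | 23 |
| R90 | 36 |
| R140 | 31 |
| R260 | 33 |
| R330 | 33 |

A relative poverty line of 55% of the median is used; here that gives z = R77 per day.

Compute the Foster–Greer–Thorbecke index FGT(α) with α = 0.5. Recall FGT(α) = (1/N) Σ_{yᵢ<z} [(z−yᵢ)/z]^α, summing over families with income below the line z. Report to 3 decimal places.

0.115

Incomes under z: 23×R30 (q = 23 of N = 156).
Relative gaps: (77−30)/77 = 0.6104 (×23).
Raised to α = 0.5: 0.78127 (×23).
Sum = 17.969310; FGT(0.5) = 17.969310 / 156 = 0.115.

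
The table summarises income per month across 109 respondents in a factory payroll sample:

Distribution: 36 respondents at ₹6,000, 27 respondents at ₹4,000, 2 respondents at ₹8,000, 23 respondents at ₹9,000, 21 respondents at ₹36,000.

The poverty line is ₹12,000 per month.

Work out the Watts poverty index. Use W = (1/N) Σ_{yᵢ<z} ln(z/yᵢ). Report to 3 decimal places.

Incomes under z: 27×₹4,000, 36×₹6,000, 2×₹8,000, 23×₹9,000 (q = 88 of N = 109).
Log shortfalls: ln(12000/4000) = 1.0986 (×27); ln(12000/6000) = 0.6931 (×36); ln(12000/8000) = 0.4055 (×2); ln(12000/9000) = 0.2877 (×23).
W = 62.043448 / 109 = 0.569.

0.569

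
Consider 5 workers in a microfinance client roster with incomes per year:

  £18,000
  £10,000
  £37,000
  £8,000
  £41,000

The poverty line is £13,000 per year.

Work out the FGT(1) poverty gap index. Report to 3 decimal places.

Below the line: £8,000, £10,000 (q = 2 of N = 5).
Shortfall ratios: (13000−8000)/13000 = 0.3846; (13000−10000)/13000 = 0.2308.
Sum of shortfalls = 0.615385; P₁ averages over all N: 0.615385 / 5 = 0.123.

0.123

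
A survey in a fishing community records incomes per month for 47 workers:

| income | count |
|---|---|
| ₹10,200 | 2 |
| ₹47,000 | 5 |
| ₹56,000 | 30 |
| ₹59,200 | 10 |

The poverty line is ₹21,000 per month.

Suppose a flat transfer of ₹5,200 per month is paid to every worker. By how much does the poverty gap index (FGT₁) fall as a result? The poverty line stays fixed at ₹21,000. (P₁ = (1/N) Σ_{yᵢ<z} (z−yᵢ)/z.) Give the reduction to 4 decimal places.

Before: below the line — 2×₹10,200; poverty gap index (FGT₁) = 0.021884.
After the ₹5,200 transfer: below the line — 2×₹15,400; poverty gap index (FGT₁) = 0.011348.
Reduction = 0.021884 − 0.011348 = 0.0105.

0.0105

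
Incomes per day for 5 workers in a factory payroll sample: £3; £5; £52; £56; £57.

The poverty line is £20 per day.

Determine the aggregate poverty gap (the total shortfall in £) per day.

£32

Below z: £3, £5 (q = 2 of N = 5).
Individual gaps: 20−3 = 17; 20−5 = 15.
Aggregate gap = £32.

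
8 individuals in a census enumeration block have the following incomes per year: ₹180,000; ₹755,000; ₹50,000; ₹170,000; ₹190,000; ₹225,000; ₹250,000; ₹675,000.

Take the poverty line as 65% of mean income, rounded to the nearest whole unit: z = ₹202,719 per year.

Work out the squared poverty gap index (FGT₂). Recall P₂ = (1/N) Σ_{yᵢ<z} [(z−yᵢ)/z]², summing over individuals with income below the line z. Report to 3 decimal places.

0.076

Below the line: ₹50,000, ₹170,000, ₹180,000, ₹190,000 (q = 4 of N = 8).
Relative gaps: (202719−50000)/202719 = 0.7534; (202719−170000)/202719 = 0.1614; (202719−180000)/202719 = 0.1121; (202719−190000)/202719 = 0.0627.
Squared: 0.5675; 0.0261; 0.0126; 0.0039.
Sum = 0.610088; P₂ = 0.610088 / 8 = 0.076.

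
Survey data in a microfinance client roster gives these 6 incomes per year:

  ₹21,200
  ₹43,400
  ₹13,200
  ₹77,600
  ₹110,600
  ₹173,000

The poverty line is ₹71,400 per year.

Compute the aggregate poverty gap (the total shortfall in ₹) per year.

Below the line: ₹13,200, ₹21,200, ₹43,400 (q = 3 of N = 6).
Individual gaps: 71400−13200 = 58200; 71400−21200 = 50200; 71400−43400 = 28000.
Aggregate gap = ₹136,400.

₹136,400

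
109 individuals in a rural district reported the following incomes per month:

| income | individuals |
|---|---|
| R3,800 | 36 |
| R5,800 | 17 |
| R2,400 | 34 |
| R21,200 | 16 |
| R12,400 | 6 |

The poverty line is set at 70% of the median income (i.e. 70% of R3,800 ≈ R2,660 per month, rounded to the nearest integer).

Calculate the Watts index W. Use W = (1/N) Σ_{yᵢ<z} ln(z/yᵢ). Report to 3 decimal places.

0.032

Incomes under z: 34×R2,400 (q = 34 of N = 109).
ln(z/y) terms: ln(2660/2400) = 0.1029 (×34).
W = 3.497151 / 109 = 0.032.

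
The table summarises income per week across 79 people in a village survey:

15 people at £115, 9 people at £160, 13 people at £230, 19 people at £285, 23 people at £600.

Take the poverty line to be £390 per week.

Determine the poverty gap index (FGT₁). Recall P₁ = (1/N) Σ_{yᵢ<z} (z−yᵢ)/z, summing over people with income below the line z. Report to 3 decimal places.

Poor units: 15×£115, 9×£160, 13×£230, 19×£285 (q = 56 of N = 79).
Normalized shortfalls: (390−115)/390 = 0.7051 (×15); (390−160)/390 = 0.5897 (×9); (390−230)/390 = 0.4103 (×13); (390−285)/390 = 0.2692 (×19).
Sum of shortfalls = 26.333333; P₁ averages over all N: 26.333333 / 79 = 0.333.

0.333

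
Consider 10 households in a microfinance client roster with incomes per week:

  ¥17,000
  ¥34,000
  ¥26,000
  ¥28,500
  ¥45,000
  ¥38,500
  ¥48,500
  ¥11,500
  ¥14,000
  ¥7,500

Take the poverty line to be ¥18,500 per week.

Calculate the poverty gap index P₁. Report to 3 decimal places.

Below z: ¥7,500, ¥11,500, ¥14,000, ¥17,000 (q = 4 of N = 10).
Gap ratios (z−y)/z: (18500−7500)/18500 = 0.5946; (18500−11500)/18500 = 0.3784; (18500−14000)/18500 = 0.2432; (18500−17000)/18500 = 0.0811.
Sum of shortfalls = 1.297297; P₁ averages over all N: 1.297297 / 10 = 0.130.

0.130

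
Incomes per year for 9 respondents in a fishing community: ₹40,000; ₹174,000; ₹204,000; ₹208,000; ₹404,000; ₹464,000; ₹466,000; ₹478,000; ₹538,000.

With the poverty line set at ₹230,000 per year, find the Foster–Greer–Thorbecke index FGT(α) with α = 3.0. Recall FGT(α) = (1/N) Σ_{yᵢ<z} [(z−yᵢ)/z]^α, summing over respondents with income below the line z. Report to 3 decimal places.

Poor units: ₹40,000, ₹174,000, ₹204,000, ₹208,000 (q = 4 of N = 9).
Shortfall ratios: (230000−40000)/230000 = 0.8261; (230000−174000)/230000 = 0.2435; (230000−204000)/230000 = 0.1130; (230000−208000)/230000 = 0.0957.
Raised to α = 3.0: 0.56374; 0.01443; 0.00144; 0.00088.
Sum = 0.580491; FGT(3.0) = 0.580491 / 9 = 0.064.

0.064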